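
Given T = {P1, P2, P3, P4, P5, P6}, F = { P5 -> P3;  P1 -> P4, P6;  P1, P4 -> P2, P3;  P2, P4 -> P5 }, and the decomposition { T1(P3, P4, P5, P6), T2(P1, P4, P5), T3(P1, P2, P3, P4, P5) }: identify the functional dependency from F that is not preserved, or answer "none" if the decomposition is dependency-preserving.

Check P1 → P4, P6: no single fragment contains all of {P1, P4, P6}, and the restricted closure of {P1} across the fragments never reaches {P4, P6}.
P5 → P3 is preserved.
P1, P4 → P2, P3 is preserved.
P2, P4 → P5 is preserved.

P1 -> P4, P6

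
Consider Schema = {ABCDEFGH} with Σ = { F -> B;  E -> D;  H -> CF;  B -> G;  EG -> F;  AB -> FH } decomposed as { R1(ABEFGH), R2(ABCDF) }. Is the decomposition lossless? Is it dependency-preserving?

Lossless test: (ABF)⁺ = {ABCFGH}, which is a superkey of neither fragment — lossy.
Dependency preservation: the restricted closure of {E} across the fragments never reaches {D}, so E → D cannot be enforced without a join — not preserved.

lossy and not dependency-preserving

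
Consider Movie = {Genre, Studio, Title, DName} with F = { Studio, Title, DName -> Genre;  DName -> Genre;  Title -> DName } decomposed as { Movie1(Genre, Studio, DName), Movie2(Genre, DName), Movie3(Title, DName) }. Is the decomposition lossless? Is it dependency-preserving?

Lossless test (chase): Rows 1 and 3 agree on DName; apply DName→Genre and equate their Genre entries. No row becomes fully distinguished — the join is lossy.
Dependency preservation: Studio, Title, DName → Genre is not contained in any single fragment, but the restricted closure of its left-hand side across the fragments still reaches the right-hand side; the remaining FDs each lie inside some fragment. All dependencies are preserved.

lossy but dependency-preserving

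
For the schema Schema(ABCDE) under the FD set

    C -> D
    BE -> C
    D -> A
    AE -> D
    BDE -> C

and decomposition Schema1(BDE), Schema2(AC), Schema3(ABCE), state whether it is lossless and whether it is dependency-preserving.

Lossless test (chase): Rows 2 and 3 agree on C; apply C→D and equate their D entries. Rows 1 and 3 agree on BE; apply BE→C and equate their C entries. Rows 1 and 2 agree on C; apply C→D and equate their D entries. Rows 1 and 2 agree on D; apply D→A and equate their A entries. Row 1 is now all distinguished symbols — the join is lossless.
Dependency preservation: the restricted closure of {C} across the fragments never reaches {D}, so C → D cannot be enforced without a join — not preserved.

lossless but not dependency-preserving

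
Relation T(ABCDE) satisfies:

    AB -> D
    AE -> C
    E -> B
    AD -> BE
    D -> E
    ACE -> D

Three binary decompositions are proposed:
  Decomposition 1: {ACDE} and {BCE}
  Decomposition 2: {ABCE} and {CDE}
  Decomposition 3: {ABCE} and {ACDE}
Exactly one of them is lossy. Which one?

Decomposition 2

Decomposition 1: common = {CE}, closure = {BCE} → lossless.
Decomposition 2: common = {CE}, closure = {BCE} → lossy.
Decomposition 3: common = {ACE}, closure = {ABCDE} → lossless.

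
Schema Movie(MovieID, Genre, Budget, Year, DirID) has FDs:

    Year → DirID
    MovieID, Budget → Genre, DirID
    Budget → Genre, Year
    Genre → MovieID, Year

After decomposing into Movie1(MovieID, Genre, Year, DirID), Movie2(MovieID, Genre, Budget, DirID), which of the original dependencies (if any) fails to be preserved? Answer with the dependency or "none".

Year → DirID lies within Movie1.
MovieID, Budget → Genre, DirID lies within Movie2.
Budget → Genre, Year: restricted closure across fragments reaches Genre, Year.
Genre → MovieID, Year lies within Movie1.
Every dependency is enforceable on the fragments, so the decomposition is dependency-preserving.

none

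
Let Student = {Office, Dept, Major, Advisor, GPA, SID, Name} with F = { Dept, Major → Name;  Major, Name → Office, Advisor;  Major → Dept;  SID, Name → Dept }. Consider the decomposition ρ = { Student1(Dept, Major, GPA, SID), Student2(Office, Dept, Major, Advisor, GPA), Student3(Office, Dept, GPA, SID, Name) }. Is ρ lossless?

No

Chase test. Columns are Office, Dept, Major, Advisor, GPA, SID, Name; row i has aⱼ where attribute j ∈ Studenti, else bᵢⱼ.
Initial tableau (one row per fragment):
  row 1: b11 a2 a3 b14 a5 a6 b17
  row 2: a1 a2 a3 a4 a5 b26 b27
  row 3: a1 a2 b33 b34 a5 a6 a7
Rows 1 and 2 agree on Dept, Major; apply Dept, Major→Name and equate their Name entries.
Rows 1 and 2 agree on Major, Name; apply Major, Name→Office, Advisor and equate their Office, Advisor entries.
No row becomes fully distinguished — the join is lossy.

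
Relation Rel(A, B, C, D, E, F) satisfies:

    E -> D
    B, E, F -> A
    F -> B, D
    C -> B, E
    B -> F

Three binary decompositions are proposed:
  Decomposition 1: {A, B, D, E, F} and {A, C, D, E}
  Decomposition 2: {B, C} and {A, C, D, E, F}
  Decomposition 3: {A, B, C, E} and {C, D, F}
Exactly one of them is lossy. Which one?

Decomposition 1: common = {A, D, E}, closure = {A, D, E} → lossy.
Decomposition 2: common = {C}, closure = {A, B, C, D, E, F} → lossless.
Decomposition 3: common = {C}, closure = {A, B, C, D, E, F} → lossless.

Decomposition 1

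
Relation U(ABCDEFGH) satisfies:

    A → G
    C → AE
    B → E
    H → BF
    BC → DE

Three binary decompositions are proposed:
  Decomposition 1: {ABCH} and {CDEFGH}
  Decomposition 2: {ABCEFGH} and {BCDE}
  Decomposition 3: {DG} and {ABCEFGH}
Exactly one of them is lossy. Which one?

Decomposition 1: common = {CH}, closure = {ABCDEFGH} → lossless.
Decomposition 2: common = {BCE}, closure = {ABCDEG} → lossless.
Decomposition 3: common = {G}, closure = {G} → lossy.

Decomposition 3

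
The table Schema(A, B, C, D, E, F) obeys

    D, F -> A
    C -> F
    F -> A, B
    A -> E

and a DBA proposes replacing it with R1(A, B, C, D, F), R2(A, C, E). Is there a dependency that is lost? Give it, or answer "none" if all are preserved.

D, F → A lies within R1.
C → F lies within R1.
F → A, B lies within R1.
A → E lies within R2.
Every dependency is enforceable on the fragments, so the decomposition is dependency-preserving.

none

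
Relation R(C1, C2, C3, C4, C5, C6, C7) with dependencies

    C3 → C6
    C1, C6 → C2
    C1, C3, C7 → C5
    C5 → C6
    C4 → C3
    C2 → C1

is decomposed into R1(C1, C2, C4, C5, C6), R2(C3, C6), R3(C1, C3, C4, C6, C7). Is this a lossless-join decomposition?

No

Chase test. Columns are C1, C2, C3, C4, C5, C6, C7; row i has aⱼ where attribute j ∈ Ri, else bᵢⱼ.
Initial tableau (one row per fragment):
  row 1: a1 a2 b13 a4 a5 a6 b17
  row 2: b21 b22 a3 b24 b25 a6 b27
  row 3: a1 b32 a3 a4 b35 a6 a7
Rows 1 and 3 agree on C1, C6; apply C1, C6→C2 and equate their C2 entries.
Rows 1 and 3 agree on C4; apply C4→C3 and equate their C3 entries.
No row becomes fully distinguished — the join is lossy.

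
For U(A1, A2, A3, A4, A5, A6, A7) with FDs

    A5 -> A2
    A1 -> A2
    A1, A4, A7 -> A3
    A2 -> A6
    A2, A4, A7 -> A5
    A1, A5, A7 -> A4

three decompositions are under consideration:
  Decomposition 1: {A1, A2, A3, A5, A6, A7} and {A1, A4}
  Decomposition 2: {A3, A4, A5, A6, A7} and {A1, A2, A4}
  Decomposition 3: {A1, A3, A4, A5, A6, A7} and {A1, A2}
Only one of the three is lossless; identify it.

Decomposition 3

Decomposition 1: common = {A1}, closure = {A1, A2, A6} → lossy.
Decomposition 2: common = {A4}, closure = {A4} → lossy.
Decomposition 3: common = {A1}, closure = {A1, A2, A6} → lossless.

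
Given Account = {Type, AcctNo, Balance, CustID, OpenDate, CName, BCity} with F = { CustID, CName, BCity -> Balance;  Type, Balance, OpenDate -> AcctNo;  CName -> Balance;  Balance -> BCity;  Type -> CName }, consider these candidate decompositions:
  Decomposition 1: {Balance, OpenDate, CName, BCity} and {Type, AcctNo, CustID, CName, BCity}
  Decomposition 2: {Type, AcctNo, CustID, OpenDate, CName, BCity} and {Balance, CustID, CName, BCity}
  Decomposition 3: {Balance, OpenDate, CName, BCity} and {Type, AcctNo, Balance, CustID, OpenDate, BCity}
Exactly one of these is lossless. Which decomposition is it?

Decomposition 1: common = {CName, BCity}, closure = {Balance, CName, BCity} → lossy.
Decomposition 2: common = {CustID, CName, BCity}, closure = {Balance, CustID, CName, BCity} → lossless.
Decomposition 3: common = {Balance, OpenDate, BCity}, closure = {Balance, OpenDate, BCity} → lossy.

Decomposition 2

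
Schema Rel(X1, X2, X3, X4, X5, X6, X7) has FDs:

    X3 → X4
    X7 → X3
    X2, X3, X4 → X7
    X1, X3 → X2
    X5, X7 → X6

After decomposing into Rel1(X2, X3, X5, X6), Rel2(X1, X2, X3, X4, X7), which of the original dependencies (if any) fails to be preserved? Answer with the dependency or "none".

Check X5, X7 → X6: no single fragment contains all of {X5, X6, X7}, and the restricted closure of {X5, X7} across the fragments never reaches {X6}.
X3 → X4 is preserved.
X7 → X3 is preserved.
X2, X3, X4 → X7 is preserved.
X1, X3 → X2 is preserved.

X5, X7 → X6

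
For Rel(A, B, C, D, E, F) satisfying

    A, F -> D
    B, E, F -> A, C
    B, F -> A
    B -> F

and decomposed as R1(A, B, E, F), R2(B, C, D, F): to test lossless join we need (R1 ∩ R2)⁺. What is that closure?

A, B, D, F

R1 ∩ R2 = {B, F}.
B, F → A applies, adding A
A, F → D applies, adding D
Closure: {A, B, D, F}.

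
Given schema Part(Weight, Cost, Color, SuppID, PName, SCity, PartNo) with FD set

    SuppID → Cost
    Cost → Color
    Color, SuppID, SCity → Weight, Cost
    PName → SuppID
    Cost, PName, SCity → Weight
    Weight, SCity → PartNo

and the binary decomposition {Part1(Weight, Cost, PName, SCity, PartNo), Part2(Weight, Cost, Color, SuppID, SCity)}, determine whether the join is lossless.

No

Common attributes: Part1 ∩ Part2 = {Weight, Cost, SCity}.
Closure of {Weight, Cost, SCity}: Cost → Color applies, adding Color; Weight, SCity → PartNo applies, adding PartNo. So (Weight, Cost, SCity)⁺ = {Weight, Cost, Color, SCity, PartNo}.
The closure contains neither all of Part1 = {Weight, Cost, PName, SCity, PartNo} nor all of Part2 = {Weight, Cost, Color, SuppID, SCity}, so the common attributes are not a superkey of either fragment. The join is lossy.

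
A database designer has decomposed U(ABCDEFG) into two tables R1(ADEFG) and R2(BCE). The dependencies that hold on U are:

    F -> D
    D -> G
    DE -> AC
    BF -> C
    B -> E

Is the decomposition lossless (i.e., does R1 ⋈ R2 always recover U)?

No

Common attributes: R1 ∩ R2 = {E}.
No dependency enlarges {E}, so (E)⁺ = {E}.
The closure contains neither all of R1 = {ADEFG} nor all of R2 = {BCE}, so the common attributes are not a superkey of either fragment. The join is lossy.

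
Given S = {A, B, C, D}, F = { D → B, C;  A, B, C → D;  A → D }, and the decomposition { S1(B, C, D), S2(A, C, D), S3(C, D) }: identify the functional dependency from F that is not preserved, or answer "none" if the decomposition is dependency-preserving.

D → B, C lies within S1.
A, B, C → D: restricted closure across fragments reaches D.
A → D lies within S2.
Every dependency is enforceable on the fragments, so the decomposition is dependency-preserving.

none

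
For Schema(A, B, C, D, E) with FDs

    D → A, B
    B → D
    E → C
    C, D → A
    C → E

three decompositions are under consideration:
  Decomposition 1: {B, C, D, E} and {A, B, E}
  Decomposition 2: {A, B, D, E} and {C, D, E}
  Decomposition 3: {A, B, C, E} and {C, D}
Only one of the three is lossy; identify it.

Decomposition 3

Decomposition 1: common = {B, E}, closure = {A, B, C, D, E} → lossless.
Decomposition 2: common = {D, E}, closure = {A, B, C, D, E} → lossless.
Decomposition 3: common = {C}, closure = {C, E} → lossy.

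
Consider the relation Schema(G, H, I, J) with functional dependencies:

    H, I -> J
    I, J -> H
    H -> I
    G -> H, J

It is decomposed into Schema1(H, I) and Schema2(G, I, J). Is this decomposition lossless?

No

Common attributes: Schema1 ∩ Schema2 = {I}.
No dependency enlarges {I}, so (I)⁺ = {I}.
The closure contains neither all of Schema1 = {H, I} nor all of Schema2 = {G, I, J}, so the common attributes are not a superkey of either fragment. The join is lossy.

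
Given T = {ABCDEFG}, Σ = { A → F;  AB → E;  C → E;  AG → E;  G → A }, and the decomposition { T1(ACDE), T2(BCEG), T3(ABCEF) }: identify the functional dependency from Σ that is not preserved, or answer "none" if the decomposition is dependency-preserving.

G → A

Check G → A: no single fragment contains all of {AG}, and the restricted closure of {G} across the fragments never reaches {A}.
A → F is preserved.
AB → E is preserved.
C → E is preserved.
AG → E is preserved.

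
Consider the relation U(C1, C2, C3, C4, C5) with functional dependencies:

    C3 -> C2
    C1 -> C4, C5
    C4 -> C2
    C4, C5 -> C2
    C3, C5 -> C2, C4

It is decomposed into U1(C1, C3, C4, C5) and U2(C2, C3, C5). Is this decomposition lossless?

Common attributes: U1 ∩ U2 = {C3, C5}.
Closure of {C3, C5}: C3 → C2 applies, adding C2; C3, C5 → C2, C4 applies, adding C4. So (C3, C5)⁺ = {C2, C3, C4, C5}.
This closure contains every attribute of U2, so U1 ∩ U2 → U2. The join is lossless.

Yes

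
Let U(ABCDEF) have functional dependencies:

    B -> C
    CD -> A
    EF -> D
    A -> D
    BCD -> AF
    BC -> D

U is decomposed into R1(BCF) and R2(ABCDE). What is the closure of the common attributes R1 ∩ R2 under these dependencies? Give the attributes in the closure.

ABCDF

R1 ∩ R2 = {BC}.
BC → D applies, adding D
CD → A applies, adding A
BCD → AF applies, adding F
Closure: {ABCDF}.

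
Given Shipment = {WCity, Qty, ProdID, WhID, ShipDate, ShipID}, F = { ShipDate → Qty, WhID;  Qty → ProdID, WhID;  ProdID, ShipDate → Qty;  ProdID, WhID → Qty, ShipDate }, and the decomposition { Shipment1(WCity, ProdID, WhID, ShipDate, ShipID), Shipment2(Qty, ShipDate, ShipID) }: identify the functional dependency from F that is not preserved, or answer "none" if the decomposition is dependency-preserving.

none

ShipDate → Qty, WhID: restricted closure across fragments reaches Qty, WhID.
Qty → ProdID, WhID: restricted closure across fragments reaches ProdID, WhID.
ProdID, ShipDate → Qty: restricted closure across fragments reaches Qty.
ProdID, WhID → Qty, ShipDate: restricted closure across fragments reaches Qty, ShipDate.
Every dependency is enforceable on the fragments, so the decomposition is dependency-preserving.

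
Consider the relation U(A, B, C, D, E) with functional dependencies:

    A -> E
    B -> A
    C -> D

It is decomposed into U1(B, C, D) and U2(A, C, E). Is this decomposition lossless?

No

Common attributes: U1 ∩ U2 = {C}.
Closure of {C}: C → D applies, adding D. So (C)⁺ = {C, D}.
The closure contains neither all of U1 = {B, C, D} nor all of U2 = {A, C, E}, so the common attributes are not a superkey of either fragment. The join is lossy.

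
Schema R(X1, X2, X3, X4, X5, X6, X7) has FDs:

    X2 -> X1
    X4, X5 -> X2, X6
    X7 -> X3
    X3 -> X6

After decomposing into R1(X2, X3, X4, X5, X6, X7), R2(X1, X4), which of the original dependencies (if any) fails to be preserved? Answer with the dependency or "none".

X2 -> X1

Check X2 → X1: no single fragment contains all of {X1, X2}, and the restricted closure of {X2} across the fragments never reaches {X1}.
X4, X5 → X2, X6 is preserved.
X7 → X3 is preserved.
X3 → X6 is preserved.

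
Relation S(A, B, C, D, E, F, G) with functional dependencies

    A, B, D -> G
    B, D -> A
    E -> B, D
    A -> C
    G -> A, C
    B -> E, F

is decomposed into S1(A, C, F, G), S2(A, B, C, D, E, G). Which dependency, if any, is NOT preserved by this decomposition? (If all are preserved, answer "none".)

B -> E, F

Check B → E, F: no single fragment contains all of {B, E, F}, and the restricted closure of {B} across the fragments never reaches {E, F}.
A, B, D → G is preserved.
B, D → A is preserved.
E → B, D is preserved.
A → C is preserved.
G → A, C is preserved.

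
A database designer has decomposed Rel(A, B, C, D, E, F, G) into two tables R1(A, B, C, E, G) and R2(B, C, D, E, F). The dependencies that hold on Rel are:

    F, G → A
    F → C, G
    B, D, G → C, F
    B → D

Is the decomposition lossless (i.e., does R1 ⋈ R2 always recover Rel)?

No

Common attributes: R1 ∩ R2 = {B, C, E}.
Closure of {B, C, E}: B → D applies, adding D. So (B, C, E)⁺ = {B, C, D, E}.
The closure contains neither all of R1 = {A, B, C, E, G} nor all of R2 = {B, C, D, E, F}, so the common attributes are not a superkey of either fragment. The join is lossy.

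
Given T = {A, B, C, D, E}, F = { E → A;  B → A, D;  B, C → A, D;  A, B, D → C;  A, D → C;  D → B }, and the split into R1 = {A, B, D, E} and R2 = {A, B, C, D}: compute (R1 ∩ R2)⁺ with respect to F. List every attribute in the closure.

A, B, C, D

R1 ∩ R2 = {A, B, D}.
A, B, D → C applies, adding C
Closure: {A, B, C, D}.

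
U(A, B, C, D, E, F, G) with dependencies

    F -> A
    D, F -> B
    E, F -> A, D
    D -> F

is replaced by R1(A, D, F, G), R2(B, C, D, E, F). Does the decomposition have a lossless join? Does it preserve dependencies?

Lossless test: (D, F)⁺ = {A, B, D, F}, which is a superkey of neither fragment — lossy.
Dependency preservation: E, F → A, D is not contained in any single fragment, but the restricted closure of its left-hand side across the fragments still reaches the right-hand side; the remaining FDs each lie inside some fragment. All dependencies are preserved.

lossy but dependency-preserving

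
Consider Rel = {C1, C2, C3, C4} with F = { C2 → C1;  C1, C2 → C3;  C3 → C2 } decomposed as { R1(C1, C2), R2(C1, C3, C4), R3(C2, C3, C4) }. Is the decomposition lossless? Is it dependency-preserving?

lossless and dependency-preserving

Lossless test (chase): Rows 1 and 3 agree on C2; apply C2→C1 and equate their C1 entries. Rows 1 and 3 agree on C1, C2; apply C1, C2→C3 and equate their C3 entries. Rows 1 and 2 agree on C3; apply C3→C2 and equate their C2 entries. Row 2 is now all distinguished symbols — the join is lossless.
Dependency preservation: C1, C2 → C3 is not contained in any single fragment, but the restricted closure of its left-hand side across the fragments still reaches the right-hand side; the remaining FDs each lie inside some fragment. All dependencies are preserved.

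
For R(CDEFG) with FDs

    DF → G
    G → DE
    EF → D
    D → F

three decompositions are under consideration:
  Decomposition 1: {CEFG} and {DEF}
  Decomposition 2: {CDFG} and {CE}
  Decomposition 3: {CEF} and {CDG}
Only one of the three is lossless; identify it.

Decomposition 1: common = {EF}, closure = {DEFG} → lossless.
Decomposition 2: common = {C}, closure = {C} → lossy.
Decomposition 3: common = {C}, closure = {C} → lossy.

Decomposition 1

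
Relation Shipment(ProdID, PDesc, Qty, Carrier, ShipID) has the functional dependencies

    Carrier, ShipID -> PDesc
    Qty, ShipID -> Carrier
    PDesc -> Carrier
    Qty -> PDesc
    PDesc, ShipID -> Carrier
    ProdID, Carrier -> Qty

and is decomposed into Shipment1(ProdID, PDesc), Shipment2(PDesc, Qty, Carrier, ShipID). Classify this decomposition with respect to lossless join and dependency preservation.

lossy and not dependency-preserving

Lossless test: (PDesc)⁺ = {PDesc, Carrier}, which is a superkey of neither fragment — lossy.
Dependency preservation: the restricted closure of {ProdID, Carrier} across the fragments never reaches {Qty}, so ProdID, Carrier → Qty cannot be enforced without a join — not preserved.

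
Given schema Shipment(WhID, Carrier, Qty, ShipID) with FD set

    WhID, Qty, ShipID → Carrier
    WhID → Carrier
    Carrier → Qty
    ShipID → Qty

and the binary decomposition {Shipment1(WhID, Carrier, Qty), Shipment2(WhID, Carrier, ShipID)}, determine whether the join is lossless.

Yes

Common attributes: Shipment1 ∩ Shipment2 = {WhID, Carrier}.
Closure of {WhID, Carrier}: Carrier → Qty applies, adding Qty. So (WhID, Carrier)⁺ = {WhID, Carrier, Qty}.
This closure contains every attribute of Shipment1, so Shipment1 ∩ Shipment2 → Shipment1. The join is lossless.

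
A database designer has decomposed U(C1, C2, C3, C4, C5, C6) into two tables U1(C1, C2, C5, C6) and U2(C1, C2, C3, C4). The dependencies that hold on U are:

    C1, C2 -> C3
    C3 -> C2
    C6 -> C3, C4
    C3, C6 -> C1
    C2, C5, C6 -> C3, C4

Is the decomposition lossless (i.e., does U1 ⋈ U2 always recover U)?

No

Common attributes: U1 ∩ U2 = {C1, C2}.
Closure of {C1, C2}: C1, C2 → C3 applies, adding C3. So (C1, C2)⁺ = {C1, C2, C3}.
The closure contains neither all of U1 = {C1, C2, C5, C6} nor all of U2 = {C1, C2, C3, C4}, so the common attributes are not a superkey of either fragment. The join is lossy.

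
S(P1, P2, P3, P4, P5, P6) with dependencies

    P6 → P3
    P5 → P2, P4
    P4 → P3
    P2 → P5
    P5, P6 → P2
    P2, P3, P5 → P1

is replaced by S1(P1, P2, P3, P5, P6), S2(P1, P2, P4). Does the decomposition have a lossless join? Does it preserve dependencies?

Lossless test: (P1, P2)⁺ = {P1, P2, P3, P4, P5}, which contains all of one fragment — lossless.
Dependency preservation: the restricted closure of {P4} across the fragments never reaches {P3}, so P4 → P3 cannot be enforced without a join — not preserved.

lossless but not dependency-preserving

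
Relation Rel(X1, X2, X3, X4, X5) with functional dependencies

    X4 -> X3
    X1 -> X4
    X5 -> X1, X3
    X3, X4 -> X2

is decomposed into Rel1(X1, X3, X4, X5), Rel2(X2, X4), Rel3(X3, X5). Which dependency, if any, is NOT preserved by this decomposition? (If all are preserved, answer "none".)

none

X4 → X3 lies within Rel1.
X1 → X4 lies within Rel1.
X5 → X1, X3 lies within Rel1.
X3, X4 → X2: restricted closure across fragments reaches X2.
Every dependency is enforceable on the fragments, so the decomposition is dependency-preserving.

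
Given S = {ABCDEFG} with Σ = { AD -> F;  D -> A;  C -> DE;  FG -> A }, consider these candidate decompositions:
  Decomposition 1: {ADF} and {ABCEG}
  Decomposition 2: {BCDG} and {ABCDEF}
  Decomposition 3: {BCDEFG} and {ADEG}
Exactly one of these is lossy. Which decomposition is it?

Decomposition 1: common = {A}, closure = {A} → lossy.
Decomposition 2: common = {BCD}, closure = {ABCDEF} → lossless.
Decomposition 3: common = {DEG}, closure = {ADEFG} → lossless.

Decomposition 1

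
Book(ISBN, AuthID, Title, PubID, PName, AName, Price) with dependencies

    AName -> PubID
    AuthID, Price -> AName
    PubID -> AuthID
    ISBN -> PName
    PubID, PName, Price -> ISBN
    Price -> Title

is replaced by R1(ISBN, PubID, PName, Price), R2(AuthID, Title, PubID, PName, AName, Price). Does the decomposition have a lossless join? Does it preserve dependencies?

Lossless test: (PubID, PName, Price)⁺ = {ISBN, AuthID, Title, PubID, PName, AName, Price}, which contains all of one fragment — lossless.
Dependency preservation: every FD's attributes lie within a single fragment, so each can be enforced locally — preserved.

lossless and dependency-preserving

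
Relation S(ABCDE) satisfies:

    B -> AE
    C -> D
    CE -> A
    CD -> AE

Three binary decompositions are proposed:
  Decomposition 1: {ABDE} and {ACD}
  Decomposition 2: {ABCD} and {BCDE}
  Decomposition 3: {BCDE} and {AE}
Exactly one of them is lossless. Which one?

Decomposition 2

Decomposition 1: common = {AD}, closure = {AD} → lossy.
Decomposition 2: common = {BCD}, closure = {ABCDE} → lossless.
Decomposition 3: common = {E}, closure = {E} → lossy.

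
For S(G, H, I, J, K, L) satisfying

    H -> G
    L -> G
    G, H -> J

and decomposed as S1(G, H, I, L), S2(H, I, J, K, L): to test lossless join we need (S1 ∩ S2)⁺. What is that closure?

G, H, I, J, L

S1 ∩ S2 = {H, I, L}.
H → G applies, adding G
G, H → J applies, adding J
Closure: {G, H, I, J, L}.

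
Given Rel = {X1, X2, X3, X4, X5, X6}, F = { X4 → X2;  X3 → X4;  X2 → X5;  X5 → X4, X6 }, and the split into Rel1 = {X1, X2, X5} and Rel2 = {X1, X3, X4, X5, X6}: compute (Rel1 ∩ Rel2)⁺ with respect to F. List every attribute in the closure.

X1, X2, X4, X5, X6

Rel1 ∩ Rel2 = {X1, X5}.
X5 → X4, X6 applies, adding X4, X6
X4 → X2 applies, adding X2
Closure: {X1, X2, X4, X5, X6}.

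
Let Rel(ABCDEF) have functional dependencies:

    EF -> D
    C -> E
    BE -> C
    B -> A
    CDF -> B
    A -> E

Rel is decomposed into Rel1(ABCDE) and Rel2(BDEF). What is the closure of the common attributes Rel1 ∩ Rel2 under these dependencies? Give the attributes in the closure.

Rel1 ∩ Rel2 = {BDE}.
BE → C applies, adding C
B → A applies, adding A
Closure: {ABCDE}.

ABCDE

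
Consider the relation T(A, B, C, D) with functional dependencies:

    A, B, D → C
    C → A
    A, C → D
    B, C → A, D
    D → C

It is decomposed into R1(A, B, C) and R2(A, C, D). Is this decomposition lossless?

Common attributes: R1 ∩ R2 = {A, C}.
Closure of {A, C}: A, C → D applies, adding D. So (A, C)⁺ = {A, C, D}.
This closure contains every attribute of R2, so R1 ∩ R2 → R2. The join is lossless.

Yes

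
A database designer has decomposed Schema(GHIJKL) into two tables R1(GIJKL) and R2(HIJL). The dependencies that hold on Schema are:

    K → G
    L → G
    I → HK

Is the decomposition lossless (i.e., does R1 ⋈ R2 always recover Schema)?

Yes

Common attributes: R1 ∩ R2 = {IJL}.
Closure of {IJL}: L → G applies, adding G; I → HK applies, adding HK. So (IJL)⁺ = {GHIJKL}.
This closure contains every attribute of R1, so R1 ∩ R2 → R1. The join is lossless.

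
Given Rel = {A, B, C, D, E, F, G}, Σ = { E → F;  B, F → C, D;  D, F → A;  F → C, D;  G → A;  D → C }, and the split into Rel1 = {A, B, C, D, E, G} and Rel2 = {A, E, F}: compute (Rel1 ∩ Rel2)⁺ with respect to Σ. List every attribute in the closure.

A, C, D, E, F

Rel1 ∩ Rel2 = {A, E}.
E → F applies, adding F
F → C, D applies, adding C, D
Closure: {A, C, D, E, F}.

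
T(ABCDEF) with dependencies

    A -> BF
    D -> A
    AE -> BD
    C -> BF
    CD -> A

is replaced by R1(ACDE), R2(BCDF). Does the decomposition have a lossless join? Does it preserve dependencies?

Lossless test: (CD)⁺ = {ABCDF}, which contains all of one fragment — lossless.
Dependency preservation: the restricted closure of {A} across the fragments never reaches {BF}, so A → BF cannot be enforced without a join — not preserved.

lossless but not dependency-preserving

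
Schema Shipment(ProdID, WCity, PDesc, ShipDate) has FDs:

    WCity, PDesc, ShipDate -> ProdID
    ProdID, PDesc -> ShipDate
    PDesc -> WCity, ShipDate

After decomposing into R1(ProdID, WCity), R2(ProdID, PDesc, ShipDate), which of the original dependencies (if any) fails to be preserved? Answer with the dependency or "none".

PDesc -> WCity, ShipDate

Check PDesc → WCity, ShipDate: no single fragment contains all of {WCity, PDesc, ShipDate}, and the restricted closure of {PDesc} across the fragments never reaches {WCity, ShipDate}.
WCity, PDesc, ShipDate → ProdID is preserved.
ProdID, PDesc → ShipDate is preserved.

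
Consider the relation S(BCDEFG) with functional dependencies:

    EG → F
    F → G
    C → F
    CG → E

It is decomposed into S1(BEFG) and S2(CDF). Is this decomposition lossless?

Common attributes: S1 ∩ S2 = {F}.
Closure of {F}: F → G applies, adding G. So (F)⁺ = {FG}.
The closure contains neither all of S1 = {BEFG} nor all of S2 = {CDF}, so the common attributes are not a superkey of either fragment. The join is lossy.

No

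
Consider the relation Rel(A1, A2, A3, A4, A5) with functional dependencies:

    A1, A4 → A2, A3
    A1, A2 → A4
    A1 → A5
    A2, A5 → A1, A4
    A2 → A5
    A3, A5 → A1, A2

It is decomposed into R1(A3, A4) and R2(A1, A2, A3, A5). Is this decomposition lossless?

No

Common attributes: R1 ∩ R2 = {A3}.
No dependency enlarges {A3}, so (A3)⁺ = {A3}.
The closure contains neither all of R1 = {A3, A4} nor all of R2 = {A1, A2, A3, A5}, so the common attributes are not a superkey of either fragment. The join is lossy.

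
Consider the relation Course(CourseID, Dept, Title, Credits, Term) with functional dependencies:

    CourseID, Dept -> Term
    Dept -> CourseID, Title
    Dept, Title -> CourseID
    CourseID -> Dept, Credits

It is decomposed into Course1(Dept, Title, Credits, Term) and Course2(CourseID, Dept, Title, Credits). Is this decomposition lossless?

Yes

Common attributes: Course1 ∩ Course2 = {Dept, Title, Credits}.
Closure of {Dept, Title, Credits}: Dept → CourseID, Title applies, adding CourseID; CourseID, Dept → Term applies, adding Term. So (Dept, Title, Credits)⁺ = {CourseID, Dept, Title, Credits, Term}.
This closure contains every attribute of Course1, so Course1 ∩ Course2 → Course1. The join is lossless.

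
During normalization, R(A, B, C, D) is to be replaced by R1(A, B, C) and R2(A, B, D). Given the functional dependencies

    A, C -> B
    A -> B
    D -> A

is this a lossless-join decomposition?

Common attributes: R1 ∩ R2 = {A, B}.
No dependency enlarges {A, B}, so (A, B)⁺ = {A, B}.
The closure contains neither all of R1 = {A, B, C} nor all of R2 = {A, B, D}, so the common attributes are not a superkey of either fragment. The join is lossy.

No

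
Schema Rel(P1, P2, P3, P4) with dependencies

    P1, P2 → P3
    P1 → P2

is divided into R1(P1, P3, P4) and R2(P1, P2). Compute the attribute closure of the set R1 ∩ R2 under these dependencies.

P1, P2, P3

R1 ∩ R2 = {P1}.
P1 → P2 applies, adding P2
P1, P2 → P3 applies, adding P3
Closure: {P1, P2, P3}.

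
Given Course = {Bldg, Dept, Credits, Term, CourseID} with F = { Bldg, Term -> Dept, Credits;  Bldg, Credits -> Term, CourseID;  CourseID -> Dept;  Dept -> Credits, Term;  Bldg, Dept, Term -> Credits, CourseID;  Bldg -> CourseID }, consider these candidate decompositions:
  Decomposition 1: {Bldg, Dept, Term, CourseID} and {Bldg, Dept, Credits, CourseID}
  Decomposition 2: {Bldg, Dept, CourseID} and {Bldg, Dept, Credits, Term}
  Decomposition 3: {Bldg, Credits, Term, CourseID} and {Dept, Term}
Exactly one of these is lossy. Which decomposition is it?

Decomposition 1: common = {Bldg, Dept, CourseID}, closure = {Bldg, Dept, Credits, Term, CourseID} → lossless.
Decomposition 2: common = {Bldg, Dept}, closure = {Bldg, Dept, Credits, Term, CourseID} → lossless.
Decomposition 3: common = {Term}, closure = {Term} → lossy.

Decomposition 3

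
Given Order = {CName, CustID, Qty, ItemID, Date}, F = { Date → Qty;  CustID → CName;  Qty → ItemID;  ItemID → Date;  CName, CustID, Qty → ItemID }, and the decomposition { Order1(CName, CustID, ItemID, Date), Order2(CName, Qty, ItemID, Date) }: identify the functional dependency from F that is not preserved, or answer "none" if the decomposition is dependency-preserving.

none

Date → Qty lies within Order2.
CustID → CName lies within Order1.
Qty → ItemID lies within Order2.
ItemID → Date lies within Order1.
CName, CustID, Qty → ItemID: restricted closure across fragments reaches ItemID.
Every dependency is enforceable on the fragments, so the decomposition is dependency-preserving.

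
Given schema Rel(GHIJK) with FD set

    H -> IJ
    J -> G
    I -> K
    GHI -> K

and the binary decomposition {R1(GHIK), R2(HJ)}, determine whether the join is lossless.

Yes

Common attributes: R1 ∩ R2 = {H}.
Closure of {H}: H → IJ applies, adding IJ; J → G applies, adding G; I → K applies, adding K. So (H)⁺ = {GHIJK}.
This closure contains every attribute of R1, so R1 ∩ R2 → R1. The join is lossless.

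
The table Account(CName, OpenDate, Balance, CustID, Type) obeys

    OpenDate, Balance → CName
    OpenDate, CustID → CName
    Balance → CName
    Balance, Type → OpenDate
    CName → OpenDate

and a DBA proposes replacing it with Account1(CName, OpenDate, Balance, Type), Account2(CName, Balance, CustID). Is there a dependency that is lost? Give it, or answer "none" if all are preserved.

Check OpenDate, CustID → CName: no single fragment contains all of {CName, OpenDate, CustID}, and the restricted closure of {OpenDate, CustID} across the fragments never reaches {CName}.
OpenDate, Balance → CName is preserved.
Balance → CName is preserved.
Balance, Type → OpenDate is preserved.
CName → OpenDate is preserved.

OpenDate, CustID → CName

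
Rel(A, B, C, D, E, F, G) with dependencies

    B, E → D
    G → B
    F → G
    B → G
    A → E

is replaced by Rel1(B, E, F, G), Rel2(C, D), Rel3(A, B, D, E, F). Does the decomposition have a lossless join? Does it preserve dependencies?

Lossless test (chase): Rows 1 and 3 agree on B, E; apply B, E→D and equate their D entries. Rows 1 and 3 agree on F; apply F→G and equate their G entries. No row becomes fully distinguished — the join is lossy.
Dependency preservation: every FD's attributes lie within a single fragment, so each can be enforced locally — preserved.

lossy but dependency-preserving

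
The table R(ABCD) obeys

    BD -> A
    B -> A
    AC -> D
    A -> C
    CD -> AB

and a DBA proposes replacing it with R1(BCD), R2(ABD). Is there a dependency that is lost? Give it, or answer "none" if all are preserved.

none

BD → A lies within R2.
B → A lies within R2.
AC → D: restricted closure across fragments reaches D.
A → C: restricted closure across fragments reaches C.
CD → AB: restricted closure across fragments reaches AB.
Every dependency is enforceable on the fragments, so the decomposition is dependency-preserving.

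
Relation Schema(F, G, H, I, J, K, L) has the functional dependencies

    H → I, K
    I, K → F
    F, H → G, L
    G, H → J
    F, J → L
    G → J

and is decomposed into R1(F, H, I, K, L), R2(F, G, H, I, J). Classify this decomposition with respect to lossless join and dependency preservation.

lossless but not dependency-preserving

Lossless test: (F, H, I)⁺ = {F, G, H, I, J, K, L}, which contains all of one fragment — lossless.
Dependency preservation: the restricted closure of {F, J} across the fragments never reaches {L}, so F, J → L cannot be enforced without a join — not preserved.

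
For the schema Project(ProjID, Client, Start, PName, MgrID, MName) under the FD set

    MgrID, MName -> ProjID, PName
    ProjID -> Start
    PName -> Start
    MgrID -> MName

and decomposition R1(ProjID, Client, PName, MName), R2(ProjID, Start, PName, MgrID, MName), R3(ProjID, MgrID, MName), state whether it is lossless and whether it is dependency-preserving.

lossy but dependency-preserving

Lossless test (chase): Rows 2 and 3 agree on MgrID, MName; apply MgrID, MName→ProjID, PName and equate their ProjID, PName entries. Rows 1 and 2 agree on ProjID; apply ProjID→Start and equate their Start entries. Rows 1 and 3 agree on ProjID; apply ProjID→Start and equate their Start entries. No row becomes fully distinguished — the join is lossy.
Dependency preservation: every FD's attributes lie within a single fragment, so each can be enforced locally — preserved.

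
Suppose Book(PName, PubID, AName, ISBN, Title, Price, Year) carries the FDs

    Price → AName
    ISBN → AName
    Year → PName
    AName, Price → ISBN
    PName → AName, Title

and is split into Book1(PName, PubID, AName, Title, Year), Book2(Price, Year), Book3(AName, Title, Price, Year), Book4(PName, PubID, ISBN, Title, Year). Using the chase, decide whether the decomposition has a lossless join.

Chase test. Columns are PName, PubID, AName, ISBN, Title, Price, Year; row i has aⱼ where attribute j ∈ Booki, else bᵢⱼ.
Initial tableau (one row per fragment):
  row 1: a1 a2 a3 b14 a5 b16 a7
  row 2: b21 b22 b23 b24 b25 a6 a7
  row 3: b31 b32 a3 b34 a5 a6 a7
  row 4: a1 a2 b43 a4 a5 b46 a7
Rows 2 and 3 agree on Price; apply Price→AName and equate their AName entries.
Rows 1 and 2 agree on Year; apply Year→PName and equate their PName entries.
Rows 1 and 3 agree on Year; apply Year→PName and equate their PName entries.
Rows 2 and 3 agree on AName, Price; apply AName, Price→ISBN and equate their ISBN entries.
Rows 1 and 2 agree on PName; apply PName→AName, Title and equate their AName, Title entries.
Rows 1 and 4 agree on PName; apply PName→AName, Title and equate their AName, Title entries.
No row becomes fully distinguished — the join is lossy.

No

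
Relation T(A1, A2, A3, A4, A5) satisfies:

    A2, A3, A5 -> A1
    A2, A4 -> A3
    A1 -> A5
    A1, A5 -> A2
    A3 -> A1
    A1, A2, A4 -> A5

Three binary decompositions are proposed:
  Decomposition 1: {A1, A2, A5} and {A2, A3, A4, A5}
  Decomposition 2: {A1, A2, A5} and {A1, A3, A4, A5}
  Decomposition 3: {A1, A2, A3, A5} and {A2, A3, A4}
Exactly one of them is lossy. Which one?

Decomposition 1: common = {A2, A5}, closure = {A2, A5} → lossy.
Decomposition 2: common = {A1, A5}, closure = {A1, A2, A5} → lossless.
Decomposition 3: common = {A2, A3}, closure = {A1, A2, A3, A5} → lossless.

Decomposition 1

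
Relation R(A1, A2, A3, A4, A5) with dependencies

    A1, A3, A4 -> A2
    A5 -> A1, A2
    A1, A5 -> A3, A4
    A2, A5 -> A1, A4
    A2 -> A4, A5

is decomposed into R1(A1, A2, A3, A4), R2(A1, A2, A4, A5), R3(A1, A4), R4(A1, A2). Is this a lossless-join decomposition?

Chase test. Columns are A1, A2, A3, A4, A5; row i has aⱼ where attribute j ∈ Ri, else bᵢⱼ.
Initial tableau (one row per fragment):
  row 1: a1 a2 a3 a4 b15
  row 2: a1 a2 b23 a4 a5
  row 3: a1 b32 b33 a4 b35
  row 4: a1 a2 b43 b44 b45
Rows 1 and 2 agree on A2; apply A2→A4, A5 and equate their A4, A5 entries.
Rows 1 and 4 agree on A2; apply A2→A4, A5 and equate their A4, A5 entries.
Rows 1 and 2 agree on A1, A5; apply A1, A5→A3, A4 and equate their A3, A4 entries.
Rows 1 and 4 agree on A1, A5; apply A1, A5→A3, A4 and equate their A3, A4 entries.
Row 1 is now all distinguished symbols — the join is lossless.

Yes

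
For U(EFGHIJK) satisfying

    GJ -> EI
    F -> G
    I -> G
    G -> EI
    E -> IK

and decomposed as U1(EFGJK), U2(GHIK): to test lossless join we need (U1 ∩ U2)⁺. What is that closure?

U1 ∩ U2 = {GK}.
G → EI applies, adding EI
Closure: {EGIK}.

EGIK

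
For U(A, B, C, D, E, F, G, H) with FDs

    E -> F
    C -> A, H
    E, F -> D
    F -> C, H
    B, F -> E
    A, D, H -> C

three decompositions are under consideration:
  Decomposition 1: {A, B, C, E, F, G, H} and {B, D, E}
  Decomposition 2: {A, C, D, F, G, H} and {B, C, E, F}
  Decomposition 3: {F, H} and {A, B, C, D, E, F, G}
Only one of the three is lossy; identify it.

Decomposition 1: common = {B, E}, closure = {A, B, C, D, E, F, H} → lossless.
Decomposition 2: common = {C, F}, closure = {A, C, F, H} → lossy.
Decomposition 3: common = {F}, closure = {A, C, F, H} → lossless.

Decomposition 2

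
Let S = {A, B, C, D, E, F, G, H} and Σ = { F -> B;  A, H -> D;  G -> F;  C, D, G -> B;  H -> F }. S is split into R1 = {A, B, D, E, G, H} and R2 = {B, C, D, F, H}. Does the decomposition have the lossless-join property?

Common attributes: R1 ∩ R2 = {B, D, H}.
Closure of {B, D, H}: H → F applies, adding F. So (B, D, H)⁺ = {B, D, F, H}.
The closure contains neither all of R1 = {A, B, D, E, G, H} nor all of R2 = {B, C, D, F, H}, so the common attributes are not a superkey of either fragment. The join is lossy.

No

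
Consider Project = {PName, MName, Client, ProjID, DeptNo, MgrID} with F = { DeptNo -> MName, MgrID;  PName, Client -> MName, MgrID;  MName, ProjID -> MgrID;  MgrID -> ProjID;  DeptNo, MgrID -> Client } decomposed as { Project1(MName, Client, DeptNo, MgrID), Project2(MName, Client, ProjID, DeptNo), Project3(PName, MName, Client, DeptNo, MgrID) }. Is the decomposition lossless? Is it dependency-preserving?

Lossless test (chase): Rows 1 and 2 agree on DeptNo; apply DeptNo→MName, MgrID and equate their MName, MgrID entries. Rows 1 and 2 agree on MgrID; apply MgrID→ProjID and equate their ProjID entries. Rows 1 and 3 agree on MgrID; apply MgrID→ProjID and equate their ProjID entries. Row 3 is now all distinguished symbols — the join is lossless.
Dependency preservation: the restricted closure of {MName, ProjID} across the fragments never reaches {MgrID}, so MName, ProjID → MgrID cannot be enforced without a join — not preserved.

lossless but not dependency-preserving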